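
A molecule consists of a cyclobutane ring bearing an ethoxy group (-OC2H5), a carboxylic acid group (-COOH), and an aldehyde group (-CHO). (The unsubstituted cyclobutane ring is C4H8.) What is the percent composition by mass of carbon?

55.81%

Atom tally by fragment:
  cyclobutane ring core → C:4 H:8
  (− 3 ring H displaced by substituents)
  + OC2H5 → C:2 H:5 O:1
  + COOH → C:1 H:1 O:2
  + CHO → C:1 H:1 O:1
Element totals:
  C: 8
  H: 12
  O: 4
Molecular formula: C8H12O4.
Molar mass = 172.180 g/mol.
Mass from C: 8 × 12.011 = 96.088 g/mol.
%C = 96.088 / 172.180 × 100 = 55.81%.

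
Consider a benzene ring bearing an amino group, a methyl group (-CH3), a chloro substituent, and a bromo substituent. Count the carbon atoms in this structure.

7

Atom tally by fragment:
  benzene ring core → C:6 H:6
  (− 4 ring H displaced by substituents)
  + NH2 → N:1 H:2
  + CH3 → C:1 H:3
  + Cl → Cl:1
  + Br → Br:1
Element totals:
  C: 7
  H: 7
  Br: 1
  Cl: 1
  N: 1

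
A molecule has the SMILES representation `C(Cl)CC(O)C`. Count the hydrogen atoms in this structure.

9

Atom tally by fragment:
  ClCH2 → C:1 H:2 Cl:1
  CH2 → C:1 H:2
  CH(OH) → C:1 H:2 O:1
  CH3 → C:1 H:3
Element totals:
  C: 4
  H: 9
  Cl: 1
  O: 1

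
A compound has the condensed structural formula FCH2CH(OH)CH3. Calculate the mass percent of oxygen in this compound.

20.49%

Atom tally by fragment:
  FCH2 → C:1 H:2 F:1
  CH(OH) → C:1 H:2 O:1
  CH3 → C:1 H:3
Element totals:
  C: 3
  H: 7
  F: 1
  O: 1
Molecular formula: C3H7FO.
Molar mass = 78.086 g/mol.
Mass from O: 1 × 15.999 = 15.999 g/mol.
%O = 15.999 / 78.086 × 100 = 20.49%.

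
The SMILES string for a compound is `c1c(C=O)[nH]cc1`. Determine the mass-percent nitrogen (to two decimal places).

Atom tally by fragment:
  pyrrole ring core → C:4 H:5 N:1
  (− 1 ring H displaced by substituents)
  + CHO → C:1 H:1 O:1
Element totals:
  C: 5
  H: 5
  N: 1
  O: 1
Molecular formula: C5H5NO.
Molar mass = 95.101 g/mol.
Mass from N: 1 × 14.007 = 14.007 g/mol.
%N = 14.007 / 95.101 × 100 = 14.73%.

14.73%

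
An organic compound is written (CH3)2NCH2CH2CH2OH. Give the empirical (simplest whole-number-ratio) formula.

C5H13NO

Element totals:
  C: 5
  H: 13
  N: 1
  O: 1
Molecular formula: C5H13NO.
gcd of subscripts (5, 13, 1, 1) = 1, so the empirical formula equals the molecular formula.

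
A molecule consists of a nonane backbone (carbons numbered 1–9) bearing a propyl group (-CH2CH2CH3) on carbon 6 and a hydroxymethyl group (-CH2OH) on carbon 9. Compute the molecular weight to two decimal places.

200.37 g/mol

Atom tally by fragment:
  CH3 → C:1 H:3
  CH2 → C:1 H:2
  CH2 → C:1 H:2
  CH2 → C:1 H:2
  CH2 → C:1 H:2
  CH(CH2CH2CH3) → C:4 H:8
  CH2 → C:1 H:2
  CH2 → C:1 H:2
  CH2CH2OH → C:2 H:5 O:1
Element totals:
  C: 13
  H: 28
  O: 1
Molecular formula: C13H28O.
  M = 13(12.011) + 28(1.008) + 15.999
    = 156.143 + 28.224 + 15.999 = 200.366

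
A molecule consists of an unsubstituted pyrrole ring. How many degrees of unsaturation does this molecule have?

Atom tally by fragment:
  pyrrole ring core → C:4 H:5 N:1
Element totals:
  C: 4
  H: 5
  N: 1
Molecular formula: C4H5N.
DoU = (2C + 2 + N − H − X) / 2 = (2·4 + 2 + 1 − 5 − 0) / 2 = 3.

3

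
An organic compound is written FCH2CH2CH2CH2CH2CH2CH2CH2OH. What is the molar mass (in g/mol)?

Atom tally by fragment:
  FCH2 → C:1 H:2 F:1
  CH2 → C:1 H:2
  CH2 → C:1 H:2
  CH2 → C:1 H:2
  CH2 → C:1 H:2
  CH2 → C:1 H:2
  CH2 → C:1 H:2
  CH2OH → C:1 H:3 O:1
Element totals:
  C: 8
  H: 17
  F: 1
  O: 1
Molecular formula: C8H17FO.
  M = 8(12.011) + 17(1.008) + 18.998 + 15.999
    = 96.088 + 17.136 + 18.998 + 15.999 = 148.221

148.22 g/mol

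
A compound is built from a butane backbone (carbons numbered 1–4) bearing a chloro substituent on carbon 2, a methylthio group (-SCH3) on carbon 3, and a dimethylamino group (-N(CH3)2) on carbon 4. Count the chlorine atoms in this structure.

1

Atom tally by fragment:
  CH3 → C:1 H:3
  CH(Cl) → C:1 H:1 Cl:1
  CH(SCH3) → C:2 H:4 S:1
  CH2N(CH3)2 → C:3 H:8 N:1
Element totals:
  C: 7
  H: 16
  Cl: 1
  N: 1
  S: 1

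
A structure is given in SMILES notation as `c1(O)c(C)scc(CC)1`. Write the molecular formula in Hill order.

C7H10OS

Atom tally by fragment:
  thiophene ring core → C:4 H:4 S:1
  (− 3 ring H displaced by substituents)
  + OH → O:1 H:1
  + CH3 → C:1 H:3
  + C2H5 → C:2 H:5
Element totals:
  C: 7
  H: 10
  O: 1
  S: 1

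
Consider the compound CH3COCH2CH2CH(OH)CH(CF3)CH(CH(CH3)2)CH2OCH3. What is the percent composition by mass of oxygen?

Atom tally by fragment:
  CH3COCH2 → C:3 H:5 O:1
  CH2 → C:1 H:2
  CH(OH) → C:1 H:2 O:1
  CH(CF3) → C:2 H:1 F:3
  CH(CH(CH3)2) → C:4 H:8
  CH2OCH3 → C:2 H:5 O:1
Element totals:
  C: 13
  H: 23
  F: 3
  O: 3
Molecular formula: C13H23F3O3.
Molar mass = 284.318 g/mol.
Mass from O: 3 × 15.999 = 47.997 g/mol.
%O = 47.997 / 284.318 × 100 = 16.88%.

16.88%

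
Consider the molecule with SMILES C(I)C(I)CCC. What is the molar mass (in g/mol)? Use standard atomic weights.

323.94 g/mol

Atom tally by fragment:
  ICH2 → C:1 H:2 I:1
  CH(I) → C:1 H:1 I:1
  CH2 → C:1 H:2
  CH2 → C:1 H:2
  CH3 → C:1 H:3
Element totals:
  C: 5
  H: 10
  I: 2
Molecular formula: C5H10I2.
  M = 5(12.011) + 10(1.008) + 2(126.904)
    = 60.055 + 10.080 + 253.808 = 323.943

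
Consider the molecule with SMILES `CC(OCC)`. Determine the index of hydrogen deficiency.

0

Atom tally by fragment:
  CH3 → C:1 H:3
  CH2OC2H5 → C:3 H:7 O:1
Element totals:
  C: 4
  H: 10
  O: 1
Molecular formula: C4H10O.
DoU = (2C + 2 + N − H − X) / 2 = (2·4 + 2 + 0 − 10 − 0) / 2 = 0.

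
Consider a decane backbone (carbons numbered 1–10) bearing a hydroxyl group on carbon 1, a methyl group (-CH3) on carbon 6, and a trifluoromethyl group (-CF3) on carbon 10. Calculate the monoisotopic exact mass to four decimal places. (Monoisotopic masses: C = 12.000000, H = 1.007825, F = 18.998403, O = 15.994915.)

240.1701

Atom tally by fragment:
  HOCH2 → C:1 H:3 O:1
  CH2 → C:1 H:2
  CH2 → C:1 H:2
  CH2 → C:1 H:2
  CH2 → C:1 H:2
  CH(CH3) → C:2 H:4
  CH2 → C:1 H:2
  CH2 → C:1 H:2
  CH2 → C:1 H:2
  CH2CF3 → C:2 H:2 F:3
Element totals:
  C: 12
  H: 23
  F: 3
  O: 1
Molecular formula: C12H23F3O.
  M = 12(12.0) + 23(1.007825) + 3(18.998403) + 15.994915
    = 144.000000 + 23.179975 + 56.995209 + 15.994915 = 240.170099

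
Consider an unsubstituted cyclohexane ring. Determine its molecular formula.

C6H12

Atom tally by fragment:
  cyclohexane ring core → C:6 H:12
Element totals:
  C: 6
  H: 12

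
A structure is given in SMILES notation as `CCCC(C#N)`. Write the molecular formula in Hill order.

Atom tally by fragment:
  CH3 → C:1 H:3
  CH2 → C:1 H:2
  CH2 → C:1 H:2
  CH2CN → C:2 H:2 N:1
Element totals:
  C: 5
  H: 9
  N: 1

C5H9N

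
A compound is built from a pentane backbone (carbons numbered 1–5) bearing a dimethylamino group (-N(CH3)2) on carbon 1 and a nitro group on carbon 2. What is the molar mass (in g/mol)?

160.22 g/mol

Atom tally by fragment:
  (CH3)2NCH2 → C:3 H:8 N:1
  CH(NO2) → C:1 H:1 N:1 O:2
  CH2 → C:1 H:2
  CH2 → C:1 H:2
  CH3 → C:1 H:3
Element totals:
  C: 7
  H: 16
  N: 2
  O: 2
Molecular formula: C7H16N2O2.
  M = 7(12.011) + 16(1.008) + 2(14.007) + 2(15.999)
    = 84.077 + 16.128 + 28.014 + 31.998 = 160.217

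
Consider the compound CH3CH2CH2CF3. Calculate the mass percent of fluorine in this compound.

Element totals:
  C: 4
  H: 7
  F: 3
Molecular formula: C4H7F3.
Molar mass = 112.094 g/mol.
Mass from F: 3 × 18.998 = 56.994 g/mol.
%F = 56.994 / 112.094 × 100 = 50.84%.

50.84%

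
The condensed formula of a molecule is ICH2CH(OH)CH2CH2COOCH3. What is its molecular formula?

Atom tally by fragment:
  ICH2 → C:1 H:2 I:1
  CH(OH) → C:1 H:2 O:1
  CH2 → C:1 H:2
  CH2COOCH3 → C:3 H:5 O:2
Element totals:
  C: 6
  H: 11
  I: 1
  O: 3

C6H11IO3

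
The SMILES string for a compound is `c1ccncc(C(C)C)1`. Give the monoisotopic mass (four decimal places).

121.0891

Atom tally by fragment:
  pyridine ring core → C:5 H:5 N:1
  (− 1 ring H displaced by substituents)
  + CH(CH3)2 → C:3 H:7
Element totals:
  C: 8
  H: 11
  N: 1
Molecular formula: C8H11N.
  M = 8(12.0) + 11(1.007825) + 14.003074
    = 96.000000 + 11.086075 + 14.003074 = 121.089149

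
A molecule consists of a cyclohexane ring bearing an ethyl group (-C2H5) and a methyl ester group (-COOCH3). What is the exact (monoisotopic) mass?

Atom tally by fragment:
  cyclohexane ring core → C:6 H:12
  (− 2 ring H displaced by substituents)
  + C2H5 → C:2 H:5
  + COOCH3 → C:2 H:3 O:2
Element totals:
  C: 10
  H: 18
  O: 2
Molecular formula: C10H18O2.
  M = 10(12.0) + 18(1.007825) + 2(15.994915)
    = 120.000000 + 18.140850 + 31.989830 = 170.130680

170.1307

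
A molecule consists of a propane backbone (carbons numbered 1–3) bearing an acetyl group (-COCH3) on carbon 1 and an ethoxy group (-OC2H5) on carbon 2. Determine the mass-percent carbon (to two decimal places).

64.58%

Atom tally by fragment:
  CH3COCH2 → C:3 H:5 O:1
  CH(OC2H5) → C:3 H:6 O:1
  CH3 → C:1 H:3
Element totals:
  C: 7
  H: 14
  O: 2
Molecular formula: C7H14O2.
Molar mass = 130.187 g/mol.
Mass from C: 7 × 12.011 = 84.077 g/mol.
%C = 84.077 / 130.187 × 100 = 64.58%.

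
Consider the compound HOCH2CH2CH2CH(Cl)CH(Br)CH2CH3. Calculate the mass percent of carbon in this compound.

36.63%

Atom tally by fragment:
  HOCH2CH2 → C:2 H:5 O:1
  CH2 → C:1 H:2
  CH(Cl) → C:1 H:1 Cl:1
  CH(Br) → C:1 H:1 Br:1
  CH2 → C:1 H:2
  CH3 → C:1 H:3
Element totals:
  C: 7
  H: 14
  Br: 1
  Cl: 1
  O: 1
Molecular formula: C7H14BrClO.
Molar mass = 229.542 g/mol.
Mass from C: 7 × 12.011 = 84.077 g/mol.
%C = 84.077 / 229.542 × 100 = 36.63%.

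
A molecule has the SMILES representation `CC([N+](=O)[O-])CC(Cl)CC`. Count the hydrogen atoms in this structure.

Atom tally by fragment:
  CH3 → C:1 H:3
  CH(NO2) → C:1 H:1 N:1 O:2
  CH2 → C:1 H:2
  CH(Cl) → C:1 H:1 Cl:1
  CH2 → C:1 H:2
  CH3 → C:1 H:3
Element totals:
  C: 6
  H: 12
  Cl: 1
  N: 1
  O: 2

12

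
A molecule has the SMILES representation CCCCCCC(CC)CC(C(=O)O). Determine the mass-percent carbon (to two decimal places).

Atom tally by fragment:
  CH3 → C:1 H:3
  CH2 → C:1 H:2
  CH2 → C:1 H:2
  CH2 → C:1 H:2
  CH2 → C:1 H:2
  CH2 → C:1 H:2
  CH(C2H5) → C:3 H:6
  CH2 → C:1 H:2
  CH2COOH → C:2 H:3 O:2
Element totals:
  C: 12
  H: 24
  O: 2
Molecular formula: C12H24O2.
Molar mass = 200.322 g/mol.
Mass from C: 12 × 12.011 = 144.132 g/mol.
%C = 144.132 / 200.322 × 100 = 71.95%.

71.95%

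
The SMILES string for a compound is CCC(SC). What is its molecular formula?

C4H10S

Atom tally by fragment:
  CH3 → C:1 H:3
  CH2 → C:1 H:2
  CH2SCH3 → C:2 H:5 S:1
Element totals:
  C: 4
  H: 10
  S: 1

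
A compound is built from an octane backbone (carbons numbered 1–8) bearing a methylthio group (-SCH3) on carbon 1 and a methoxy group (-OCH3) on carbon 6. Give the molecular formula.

Atom tally by fragment:
  CH3SCH2 → C:2 H:5 S:1
  CH2 → C:1 H:2
  CH2 → C:1 H:2
  CH2 → C:1 H:2
  CH2 → C:1 H:2
  CH(OCH3) → C:2 H:4 O:1
  CH2 → C:1 H:2
  CH3 → C:1 H:3
Element totals:
  C: 10
  H: 22
  O: 1
  S: 1

C10H22OS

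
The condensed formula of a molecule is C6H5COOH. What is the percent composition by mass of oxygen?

26.20%

Element totals:
  C: 7
  H: 6
  O: 2
Molecular formula: C7H6O2.
Molar mass = 122.123 g/mol.
Mass from O: 2 × 15.999 = 31.998 g/mol.
%O = 31.998 / 122.123 × 100 = 26.20%.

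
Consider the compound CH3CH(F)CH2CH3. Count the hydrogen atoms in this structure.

9

Atom tally by fragment:
  CH3 → C:1 H:3
  CH(F) → C:1 H:1 F:1
  CH2 → C:1 H:2
  CH3 → C:1 H:3
Element totals:
  C: 4
  H: 9
  F: 1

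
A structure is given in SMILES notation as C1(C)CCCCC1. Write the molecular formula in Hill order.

Atom tally by fragment:
  cyclohexane ring core → C:6 H:12
  (− 1 ring H displaced by substituents)
  + CH3 → C:1 H:3
Element totals:
  C: 7
  H: 14

C7H14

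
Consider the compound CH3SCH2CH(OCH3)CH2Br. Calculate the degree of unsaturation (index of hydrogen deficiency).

0

Atom tally by fragment:
  CH3SCH2 → C:2 H:5 S:1
  CH(OCH3) → C:2 H:4 O:1
  CH2Br → C:1 H:2 Br:1
Element totals:
  C: 5
  H: 11
  Br: 1
  O: 1
  S: 1
Molecular formula: C5H11BrOS.
DoU = (2C + 2 + N − H − X) / 2 = (2·5 + 2 + 0 − 11 − 1) / 2 = 0.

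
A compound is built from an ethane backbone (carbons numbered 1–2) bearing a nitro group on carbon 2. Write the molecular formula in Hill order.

C2H5NO2

Atom tally by fragment:
  CH3 → C:1 H:3
  CH2NO2 → C:1 H:2 N:1 O:2
Element totals:
  C: 2
  H: 5
  N: 1
  O: 2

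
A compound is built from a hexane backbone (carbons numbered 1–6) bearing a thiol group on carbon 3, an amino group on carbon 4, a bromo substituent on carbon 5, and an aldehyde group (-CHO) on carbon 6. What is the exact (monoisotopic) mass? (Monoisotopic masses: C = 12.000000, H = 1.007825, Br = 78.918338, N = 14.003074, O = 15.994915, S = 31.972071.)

238.9979

Atom tally by fragment:
  CH3 → C:1 H:3
  CH2 → C:1 H:2
  CH(SH) → C:1 H:2 S:1
  CH(NH2) → C:1 H:3 N:1
  CH(Br) → C:1 H:1 Br:1
  CH2CHO → C:2 H:3 O:1
Element totals:
  C: 7
  H: 14
  Br: 1
  N: 1
  O: 1
  S: 1
Molecular formula: C7H14BrNOS.
  M = 7(12.0) + 14(1.007825) + 78.918338 + 14.003074 + 15.994915 + 31.972071
    = 84.000000 + 14.109550 + 78.918338 + 14.003074 + 15.994915 + 31.972071 = 238.997948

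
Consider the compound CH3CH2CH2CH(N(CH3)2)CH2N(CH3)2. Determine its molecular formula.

C9H22N2

Atom tally by fragment:
  CH3 → C:1 H:3
  CH2 → C:1 H:2
  CH2 → C:1 H:2
  CH(N(CH3)2) → C:3 H:7 N:1
  CH2N(CH3)2 → C:3 H:8 N:1
Element totals:
  C: 9
  H: 22
  N: 2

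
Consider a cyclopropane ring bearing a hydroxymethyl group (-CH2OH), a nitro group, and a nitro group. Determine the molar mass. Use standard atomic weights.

162.10 g/mol

Atom tally by fragment:
  cyclopropane ring core → C:3 H:6
  (− 3 ring H displaced by substituents)
  + CH2OH → C:1 H:3 O:1
  + NO2 → N:1 O:2
  + NO2 → N:1 O:2
Element totals:
  C: 4
  H: 6
  N: 2
  O: 5
Molecular formula: C4H6N2O5.
  M = 4(12.011) + 6(1.008) + 2(14.007) + 5(15.999)
    = 48.044 + 6.048 + 28.014 + 79.995 = 162.101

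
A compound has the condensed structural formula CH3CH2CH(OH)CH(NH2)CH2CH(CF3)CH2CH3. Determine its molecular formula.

C9H18F3NO

Element totals:
  C: 9
  H: 18
  F: 3
  N: 1
  O: 1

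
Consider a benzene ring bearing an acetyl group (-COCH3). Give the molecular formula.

Atom tally by fragment:
  benzene ring core → C:6 H:6
  (− 1 ring H displaced by substituents)
  + COCH3 → C:2 H:3 O:1
Element totals:
  C: 8
  H: 8
  O: 1

C8H8O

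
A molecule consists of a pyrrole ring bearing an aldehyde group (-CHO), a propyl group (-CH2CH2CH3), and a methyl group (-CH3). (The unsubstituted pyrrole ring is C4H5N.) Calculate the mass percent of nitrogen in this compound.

9.26%

Atom tally by fragment:
  pyrrole ring core → C:4 H:5 N:1
  (− 3 ring H displaced by substituents)
  + CHO → C:1 H:1 O:1
  + CH2CH2CH3 → C:3 H:7
  + CH3 → C:1 H:3
Element totals:
  C: 9
  H: 13
  N: 1
  O: 1
Molecular formula: C9H13NO.
Molar mass = 151.209 g/mol.
Mass from N: 1 × 14.007 = 14.007 g/mol.
%N = 14.007 / 151.209 × 100 = 9.26%.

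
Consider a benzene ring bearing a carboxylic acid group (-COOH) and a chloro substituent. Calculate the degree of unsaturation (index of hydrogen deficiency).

5

Atom tally by fragment:
  benzene ring core → C:6 H:6
  (− 2 ring H displaced by substituents)
  + COOH → C:1 H:1 O:2
  + Cl → Cl:1
Element totals:
  C: 7
  H: 5
  Cl: 1
  O: 2
Molecular formula: C7H5ClO2.
DoU = (2C + 2 + N − H − X) / 2 = (2·7 + 2 + 0 − 5 − 1) / 2 = 5.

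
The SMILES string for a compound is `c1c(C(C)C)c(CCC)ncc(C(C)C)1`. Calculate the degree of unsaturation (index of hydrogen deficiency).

Atom tally by fragment:
  pyridine ring core → C:5 H:5 N:1
  (− 3 ring H displaced by substituents)
  + CH(CH3)2 → C:3 H:7
  + CH2CH2CH3 → C:3 H:7
  + CH(CH3)2 → C:3 H:7
Element totals:
  C: 14
  H: 23
  N: 1
Molecular formula: C14H23N.
DoU = (2C + 2 + N − H − X) / 2 = (2·14 + 2 + 1 − 23 − 0) / 2 = 4.

4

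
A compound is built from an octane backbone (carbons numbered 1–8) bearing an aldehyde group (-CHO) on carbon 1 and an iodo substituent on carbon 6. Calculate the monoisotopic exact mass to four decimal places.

268.0324

Atom tally by fragment:
  OHCCH2 → C:2 H:3 O:1
  CH2 → C:1 H:2
  CH2 → C:1 H:2
  CH2 → C:1 H:2
  CH2 → C:1 H:2
  CH(I) → C:1 H:1 I:1
  CH2 → C:1 H:2
  CH3 → C:1 H:3
Element totals:
  C: 9
  H: 17
  I: 1
  O: 1
Molecular formula: C9H17IO.
  M = 9(12.0) + 17(1.007825) + 126.904472 + 15.994915
    = 108.000000 + 17.133025 + 126.904472 + 15.994915 = 268.032412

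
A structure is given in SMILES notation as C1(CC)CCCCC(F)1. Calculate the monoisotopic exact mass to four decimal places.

Atom tally by fragment:
  cyclohexane ring core → C:6 H:12
  (− 2 ring H displaced by substituents)
  + C2H5 → C:2 H:5
  + F → F:1
Element totals:
  C: 8
  H: 15
  F: 1
Molecular formula: C8H15F.
  M = 8(12.0) + 15(1.007825) + 18.998403
    = 96.000000 + 15.117375 + 18.998403 = 130.115778

130.1158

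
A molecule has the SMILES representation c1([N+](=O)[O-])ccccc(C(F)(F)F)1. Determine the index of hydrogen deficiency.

5

Atom tally by fragment:
  benzene ring core → C:6 H:6
  (− 2 ring H displaced by substituents)
  + NO2 → N:1 O:2
  + CF3 → C:1 F:3
Element totals:
  C: 7
  H: 4
  F: 3
  N: 1
  O: 2
Molecular formula: C7H4F3NO2.
DoU = (2C + 2 + N − H − X) / 2 = (2·7 + 2 + 1 − 4 − 3) / 2 = 5.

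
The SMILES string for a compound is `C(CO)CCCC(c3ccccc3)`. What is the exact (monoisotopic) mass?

178.1358

Atom tally by fragment:
  HOCH2CH2 → C:2 H:5 O:1
  CH2 → C:1 H:2
  CH2 → C:1 H:2
  CH2 → C:1 H:2
  CH2C6H5 → C:7 H:7
Element totals:
  C: 12
  H: 18
  O: 1
Molecular formula: C12H18O.
  M = 12(12.0) + 18(1.007825) + 15.994915
    = 144.000000 + 18.140850 + 15.994915 = 178.135765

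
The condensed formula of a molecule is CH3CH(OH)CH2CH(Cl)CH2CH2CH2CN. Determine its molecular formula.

Atom tally by fragment:
  CH3 → C:1 H:3
  CH(OH) → C:1 H:2 O:1
  CH2 → C:1 H:2
  CH(Cl) → C:1 H:1 Cl:1
  CH2 → C:1 H:2
  CH2 → C:1 H:2
  CH2CN → C:2 H:2 N:1
Element totals:
  C: 8
  H: 14
  Cl: 1
  N: 1
  O: 1

C8H14ClNO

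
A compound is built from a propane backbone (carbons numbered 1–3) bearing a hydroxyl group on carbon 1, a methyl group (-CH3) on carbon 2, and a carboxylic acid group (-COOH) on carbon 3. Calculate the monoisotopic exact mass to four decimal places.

Atom tally by fragment:
  HOCH2 → C:1 H:3 O:1
  CH(CH3) → C:2 H:4
  CH2COOH → C:2 H:3 O:2
Element totals:
  C: 5
  H: 10
  O: 3
Molecular formula: C5H10O3.
  M = 5(12.0) + 10(1.007825) + 3(15.994915)
    = 60.000000 + 10.078250 + 47.984745 = 118.062995

118.0630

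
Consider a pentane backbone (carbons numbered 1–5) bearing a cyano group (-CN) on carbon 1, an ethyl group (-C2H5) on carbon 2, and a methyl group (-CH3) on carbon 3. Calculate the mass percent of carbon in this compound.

77.63%

Atom tally by fragment:
  NCCH2 → C:2 H:2 N:1
  CH(C2H5) → C:3 H:6
  CH(CH3) → C:2 H:4
  CH2 → C:1 H:2
  CH3 → C:1 H:3
Element totals:
  C: 9
  H: 17
  N: 1
Molecular formula: C9H17N.
Molar mass = 139.242 g/mol.
Mass from C: 9 × 12.011 = 108.099 g/mol.
%C = 108.099 / 139.242 × 100 = 77.63%.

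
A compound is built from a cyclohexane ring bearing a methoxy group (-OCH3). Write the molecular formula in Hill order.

C7H14O

Atom tally by fragment:
  cyclohexane ring core → C:6 H:12
  (− 1 ring H displaced by substituents)
  + OCH3 → C:1 H:3 O:1
Element totals:
  C: 7
  H: 14
  O: 1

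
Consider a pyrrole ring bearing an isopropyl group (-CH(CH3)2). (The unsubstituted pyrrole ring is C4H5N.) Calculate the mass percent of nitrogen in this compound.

Atom tally by fragment:
  pyrrole ring core → C:4 H:5 N:1
  (− 1 ring H displaced by substituents)
  + CH(CH3)2 → C:3 H:7
Element totals:
  C: 7
  H: 11
  N: 1
Molecular formula: C7H11N.
Molar mass = 109.172 g/mol.
Mass from N: 1 × 14.007 = 14.007 g/mol.
%N = 14.007 / 109.172 × 100 = 12.83%.

12.83%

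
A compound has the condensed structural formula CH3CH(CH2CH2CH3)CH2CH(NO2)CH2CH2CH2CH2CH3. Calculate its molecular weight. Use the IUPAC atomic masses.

215.34 g/mol

Atom tally by fragment:
  CH3 → C:1 H:3
  CH(CH2CH2CH3) → C:4 H:8
  CH2 → C:1 H:2
  CH(NO2) → C:1 H:1 N:1 O:2
  CH2 → C:1 H:2
  CH2 → C:1 H:2
  CH2 → C:1 H:2
  CH2 → C:1 H:2
  CH3 → C:1 H:3
Element totals:
  C: 12
  H: 25
  N: 1
  O: 2
Molecular formula: C12H25NO2.
  M = 12(12.011) + 25(1.008) + 14.007 + 2(15.999)
    = 144.132 + 25.200 + 14.007 + 31.998 = 215.337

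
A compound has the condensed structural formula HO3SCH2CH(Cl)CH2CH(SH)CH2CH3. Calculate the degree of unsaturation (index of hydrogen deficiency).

0

Element totals:
  C: 6
  H: 13
  Cl: 1
  O: 3
  S: 2
Molecular formula: C6H13ClO3S2.
DoU = (2C + 2 + N − H − X) / 2 = (2·6 + 2 + 0 − 13 − 1) / 2 = 0.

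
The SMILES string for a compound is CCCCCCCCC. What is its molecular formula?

C9H20

Atom tally by fragment:
  CH3 → C:1 H:3
  CH2 → C:1 H:2
  CH2 → C:1 H:2
  CH2 → C:1 H:2
  CH2 → C:1 H:2
  CH2 → C:1 H:2
  CH2 → C:1 H:2
  CH2 → C:1 H:2
  CH3 → C:1 H:3
Element totals:
  C: 9
  H: 20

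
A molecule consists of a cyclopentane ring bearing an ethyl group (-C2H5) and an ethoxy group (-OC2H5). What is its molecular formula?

C9H18O

Atom tally by fragment:
  cyclopentane ring core → C:5 H:10
  (− 2 ring H displaced by substituents)
  + C2H5 → C:2 H:5
  + OC2H5 → C:2 H:5 O:1
Element totals:
  C: 9
  H: 18
  O: 1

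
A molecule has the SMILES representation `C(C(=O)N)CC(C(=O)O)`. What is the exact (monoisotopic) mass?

131.0582

Atom tally by fragment:
  H2NOCCH2 → C:2 H:4 O:1 N:1
  CH2 → C:1 H:2
  CH2COOH → C:2 H:3 O:2
Element totals:
  C: 5
  H: 9
  N: 1
  O: 3
Molecular formula: C5H9NO3.
  M = 5(12.0) + 9(1.007825) + 14.003074 + 3(15.994915)
    = 60.000000 + 9.070425 + 14.003074 + 47.984745 = 131.058244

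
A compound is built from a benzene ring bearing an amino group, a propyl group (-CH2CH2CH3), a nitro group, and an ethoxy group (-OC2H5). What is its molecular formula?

C11H16N2O3

Atom tally by fragment:
  benzene ring core → C:6 H:6
  (− 4 ring H displaced by substituents)
  + NH2 → N:1 H:2
  + CH2CH2CH3 → C:3 H:7
  + NO2 → N:1 O:2
  + OC2H5 → C:2 H:5 O:1
Element totals:
  C: 11
  H: 16
  N: 2
  O: 3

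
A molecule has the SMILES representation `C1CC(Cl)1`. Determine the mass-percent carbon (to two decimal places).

47.09%

Atom tally by fragment:
  cyclopropane ring core → C:3 H:6
  (− 1 ring H displaced by substituents)
  + Cl → Cl:1
Element totals:
  C: 3
  H: 5
  Cl: 1
Molecular formula: C3H5Cl.
Molar mass = 76.523 g/mol.
Mass from C: 3 × 12.011 = 36.033 g/mol.
%C = 36.033 / 76.523 × 100 = 47.09%.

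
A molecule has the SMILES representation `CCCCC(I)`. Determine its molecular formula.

C5H11I

Atom tally by fragment:
  CH3 → C:1 H:3
  CH2 → C:1 H:2
  CH2 → C:1 H:2
  CH2 → C:1 H:2
  CH2I → C:1 H:2 I:1
Element totals:
  C: 5
  H: 11
  I: 1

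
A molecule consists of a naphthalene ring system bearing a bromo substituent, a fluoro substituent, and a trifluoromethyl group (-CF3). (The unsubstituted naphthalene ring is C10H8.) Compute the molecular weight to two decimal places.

Atom tally by fragment:
  naphthalene ring system core → C:10 H:8
  (− 3 ring H displaced by substituents)
  + Br → Br:1
  + F → F:1
  + CF3 → C:1 F:3
Element totals:
  C: 11
  H: 5
  Br: 1
  F: 4
Molecular formula: C11H5BrF4.
  M = 11(12.011) + 5(1.008) + 79.904 + 4(18.998)
    = 132.121 + 5.040 + 79.904 + 75.992 = 293.057

293.06 g/mol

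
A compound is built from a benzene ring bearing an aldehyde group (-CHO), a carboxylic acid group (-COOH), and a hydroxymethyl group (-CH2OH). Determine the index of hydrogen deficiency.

6

Atom tally by fragment:
  benzene ring core → C:6 H:6
  (− 3 ring H displaced by substituents)
  + CHO → C:1 H:1 O:1
  + COOH → C:1 H:1 O:2
  + CH2OH → C:1 H:3 O:1
Element totals:
  C: 9
  H: 8
  O: 4
Molecular formula: C9H8O4.
DoU = (2C + 2 + N − H − X) / 2 = (2·9 + 2 + 0 − 8 − 0) / 2 = 6.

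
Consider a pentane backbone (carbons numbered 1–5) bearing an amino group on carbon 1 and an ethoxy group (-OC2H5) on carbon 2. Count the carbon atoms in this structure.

7

Atom tally by fragment:
  H2NCH2 → C:1 H:4 N:1
  CH(OC2H5) → C:3 H:6 O:1
  CH2 → C:1 H:2
  CH2 → C:1 H:2
  CH3 → C:1 H:3
Element totals:
  C: 7
  H: 17
  N: 1
  O: 1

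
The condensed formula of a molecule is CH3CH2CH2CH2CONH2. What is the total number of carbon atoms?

5

Element totals:
  C: 5
  H: 11
  N: 1
  O: 1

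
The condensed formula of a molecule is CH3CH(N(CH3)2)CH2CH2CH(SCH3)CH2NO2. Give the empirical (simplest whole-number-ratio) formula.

Atom tally by fragment:
  CH3 → C:1 H:3
  CH(N(CH3)2) → C:3 H:7 N:1
  CH2 → C:1 H:2
  CH2 → C:1 H:2
  CH(SCH3) → C:2 H:4 S:1
  CH2NO2 → C:1 H:2 N:1 O:2
Element totals:
  C: 9
  H: 20
  N: 2
  O: 2
  S: 1
Molecular formula: C9H20N2O2S.
gcd of subscripts (9, 20, 2, 2, 1) = 1, so the empirical formula equals the molecular formula.

C9H20N2O2S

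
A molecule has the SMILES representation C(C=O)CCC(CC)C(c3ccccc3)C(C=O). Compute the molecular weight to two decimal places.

246.35 g/mol

Atom tally by fragment:
  OHCCH2 → C:2 H:3 O:1
  CH2 → C:1 H:2
  CH2 → C:1 H:2
  CH(C2H5) → C:3 H:6
  CH(C6H5) → C:7 H:6
  CH2CHO → C:2 H:3 O:1
Element totals:
  C: 16
  H: 22
  O: 2
Molecular formula: C16H22O2.
  M = 16(12.011) + 22(1.008) + 2(15.999)
    = 192.176 + 22.176 + 31.998 = 246.350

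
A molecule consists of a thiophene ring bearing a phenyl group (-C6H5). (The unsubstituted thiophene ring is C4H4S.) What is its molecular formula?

C10H8S

Atom tally by fragment:
  thiophene ring core → C:4 H:4 S:1
  (− 1 ring H displaced by substituents)
  + C6H5 → C:6 H:5
Element totals:
  C: 10
  H: 8
  S: 1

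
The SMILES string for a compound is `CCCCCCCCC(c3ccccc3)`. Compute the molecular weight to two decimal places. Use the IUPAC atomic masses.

Atom tally by fragment:
  CH3 → C:1 H:3
  CH2 → C:1 H:2
  CH2 → C:1 H:2
  CH2 → C:1 H:2
  CH2 → C:1 H:2
  CH2 → C:1 H:2
  CH2 → C:1 H:2
  CH2 → C:1 H:2
  CH2C6H5 → C:7 H:7
Element totals:
  C: 15
  H: 24
Molecular formula: C15H24.
  M = 15(12.011) + 24(1.008)
    = 180.165 + 24.192 = 204.357

204.36 g/mol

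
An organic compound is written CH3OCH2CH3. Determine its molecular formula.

Element totals:
  C: 3
  H: 8
  O: 1

C3H8O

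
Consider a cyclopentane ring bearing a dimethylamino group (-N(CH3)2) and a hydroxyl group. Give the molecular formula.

C7H15NO

Atom tally by fragment:
  cyclopentane ring core → C:5 H:10
  (− 2 ring H displaced by substituents)
  + N(CH3)2 → N:1 C:2 H:6
  + OH → O:1 H:1
Element totals:
  C: 7
  H: 15
  N: 1
  O: 1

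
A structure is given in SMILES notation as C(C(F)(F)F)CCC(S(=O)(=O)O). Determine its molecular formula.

C5H9F3O3S

Atom tally by fragment:
  F3CCH2 → C:2 H:2 F:3
  CH2 → C:1 H:2
  CH2 → C:1 H:2
  CH2SO3H → C:1 H:3 S:1 O:3
Element totals:
  C: 5
  H: 9
  F: 3
  O: 3
  S: 1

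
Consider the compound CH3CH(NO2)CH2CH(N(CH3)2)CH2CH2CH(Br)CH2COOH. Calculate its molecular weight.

Element totals:
  C: 11
  H: 21
  Br: 1
  N: 2
  O: 4
Molecular formula: C11H21BrN2O4.
  M = 11(12.011) + 21(1.008) + 79.904 + 2(14.007) + 4(15.999)
    = 132.121 + 21.168 + 79.904 + 28.014 + 63.996 = 325.203

325.20 g/mol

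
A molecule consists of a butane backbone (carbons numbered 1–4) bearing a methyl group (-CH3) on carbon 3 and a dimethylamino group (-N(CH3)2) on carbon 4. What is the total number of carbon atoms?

Atom tally by fragment:
  CH3 → C:1 H:3
  CH2 → C:1 H:2
  CH(CH3) → C:2 H:4
  CH2N(CH3)2 → C:3 H:8 N:1
Element totals:
  C: 7
  H: 17
  N: 1

7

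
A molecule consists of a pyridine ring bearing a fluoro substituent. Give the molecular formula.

Atom tally by fragment:
  pyridine ring core → C:5 H:5 N:1
  (− 1 ring H displaced by substituents)
  + F → F:1
Element totals:
  C: 5
  H: 4
  F: 1
  N: 1

C5H4FN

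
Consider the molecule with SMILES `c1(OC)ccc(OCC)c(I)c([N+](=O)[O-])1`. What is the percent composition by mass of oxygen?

Atom tally by fragment:
  benzene ring core → C:6 H:6
  (− 4 ring H displaced by substituents)
  + OCH3 → C:1 H:3 O:1
  + OC2H5 → C:2 H:5 O:1
  + I → I:1
  + NO2 → N:1 O:2
Element totals:
  C: 9
  H: 10
  I: 1
  N: 1
  O: 4
Molecular formula: C9H10INO4.
Molar mass = 323.086 g/mol.
Mass from O: 4 × 15.999 = 63.996 g/mol.
%O = 63.996 / 323.086 × 100 = 19.81%.

19.81%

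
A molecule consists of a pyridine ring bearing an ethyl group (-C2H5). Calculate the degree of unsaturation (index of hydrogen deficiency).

4

Atom tally by fragment:
  pyridine ring core → C:5 H:5 N:1
  (− 1 ring H displaced by substituents)
  + C2H5 → C:2 H:5
Element totals:
  C: 7
  H: 9
  N: 1
Molecular formula: C7H9N.
DoU = (2C + 2 + N − H − X) / 2 = (2·7 + 2 + 1 − 9 − 0) / 2 = 4.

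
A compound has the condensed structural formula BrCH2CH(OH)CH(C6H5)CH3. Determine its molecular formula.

C10H13BrO

Element totals:
  C: 10
  H: 13
  Br: 1
  O: 1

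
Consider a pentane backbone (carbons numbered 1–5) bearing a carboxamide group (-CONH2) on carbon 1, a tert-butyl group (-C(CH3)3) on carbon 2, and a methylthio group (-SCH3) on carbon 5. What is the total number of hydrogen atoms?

23

Atom tally by fragment:
  H2NOCCH2 → C:2 H:4 O:1 N:1
  CH(C(CH3)3) → C:5 H:10
  CH2 → C:1 H:2
  CH2 → C:1 H:2
  CH2SCH3 → C:2 H:5 S:1
Element totals:
  C: 11
  H: 23
  N: 1
  O: 1
  S: 1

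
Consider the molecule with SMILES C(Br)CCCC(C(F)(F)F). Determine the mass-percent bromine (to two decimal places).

36.48%

Atom tally by fragment:
  BrCH2 → C:1 H:2 Br:1
  CH2 → C:1 H:2
  CH2 → C:1 H:2
  CH2 → C:1 H:2
  CH2CF3 → C:2 H:2 F:3
Element totals:
  C: 6
  H: 10
  Br: 1
  F: 3
Molecular formula: C6H10BrF3.
Molar mass = 219.044 g/mol.
Mass from Br: 1 × 79.904 = 79.904 g/mol.
%Br = 79.904 / 219.044 × 100 = 36.48%.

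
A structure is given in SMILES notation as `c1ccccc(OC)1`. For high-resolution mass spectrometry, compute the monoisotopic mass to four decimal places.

Atom tally by fragment:
  benzene ring core → C:6 H:6
  (− 1 ring H displaced by substituents)
  + OCH3 → C:1 H:3 O:1
Element totals:
  C: 7
  H: 8
  O: 1
Molecular formula: C7H8O.
  M = 7(12.0) + 8(1.007825) + 15.994915
    = 84.000000 + 8.062600 + 15.994915 = 108.057515

108.0575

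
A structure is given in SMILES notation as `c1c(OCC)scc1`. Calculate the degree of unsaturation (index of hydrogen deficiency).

Atom tally by fragment:
  thiophene ring core → C:4 H:4 S:1
  (− 1 ring H displaced by substituents)
  + OC2H5 → C:2 H:5 O:1
Element totals:
  C: 6
  H: 8
  O: 1
  S: 1
Molecular formula: C6H8OS.
DoU = (2C + 2 + N − H − X) / 2 = (2·6 + 2 + 0 − 8 − 0) / 2 = 3.

3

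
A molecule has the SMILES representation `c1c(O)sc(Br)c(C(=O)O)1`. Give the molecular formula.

C5H3BrO3S

Atom tally by fragment:
  thiophene ring core → C:4 H:4 S:1
  (− 3 ring H displaced by substituents)
  + OH → O:1 H:1
  + Br → Br:1
  + COOH → C:1 H:1 O:2
Element totals:
  C: 5
  H: 3
  Br: 1
  O: 3
  S: 1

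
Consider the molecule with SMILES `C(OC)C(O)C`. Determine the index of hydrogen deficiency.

Atom tally by fragment:
  CH3OCH2 → C:2 H:5 O:1
  CH(OH) → C:1 H:2 O:1
  CH3 → C:1 H:3
Element totals:
  C: 4
  H: 10
  O: 2
Molecular formula: C4H10O2.
DoU = (2C + 2 + N − H − X) / 2 = (2·4 + 2 + 0 − 10 − 0) / 2 = 0.

0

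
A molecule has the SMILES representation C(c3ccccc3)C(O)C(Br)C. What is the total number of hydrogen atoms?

Atom tally by fragment:
  C6H5CH2 → C:7 H:7
  CH(OH) → C:1 H:2 O:1
  CH(Br) → C:1 H:1 Br:1
  CH3 → C:1 H:3
Element totals:
  C: 10
  H: 13
  Br: 1
  O: 1

13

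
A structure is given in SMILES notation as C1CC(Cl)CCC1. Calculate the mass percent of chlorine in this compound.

Atom tally by fragment:
  cyclohexane ring core → C:6 H:12
  (− 1 ring H displaced by substituents)
  + Cl → Cl:1
Element totals:
  C: 6
  H: 11
  Cl: 1
Molecular formula: C6H11Cl.
Molar mass = 118.604 g/mol.
Mass from Cl: 1 × 35.45 = 35.450 g/mol.
%Cl = 35.450 / 118.604 × 100 = 29.89%.

29.89%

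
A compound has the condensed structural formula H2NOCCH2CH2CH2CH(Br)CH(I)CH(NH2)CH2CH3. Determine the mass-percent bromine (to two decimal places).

Atom tally by fragment:
  H2NOCCH2 → C:2 H:4 O:1 N:1
  CH2 → C:1 H:2
  CH2 → C:1 H:2
  CH(Br) → C:1 H:1 Br:1
  CH(I) → C:1 H:1 I:1
  CH(NH2) → C:1 H:3 N:1
  CH2 → C:1 H:2
  CH3 → C:1 H:3
Element totals:
  C: 9
  H: 18
  Br: 1
  I: 1
  N: 2
  O: 1
Molecular formula: C9H18BrIN2O.
Molar mass = 377.064 g/mol.
Mass from Br: 1 × 79.904 = 79.904 g/mol.
%Br = 79.904 / 377.064 × 100 = 21.19%.

21.19%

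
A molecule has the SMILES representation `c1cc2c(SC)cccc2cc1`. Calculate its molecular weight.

174.26 g/mol

Atom tally by fragment:
  naphthalene ring system core → C:10 H:8
  (− 1 ring H displaced by substituents)
  + SCH3 → C:1 H:3 S:1
Element totals:
  C: 11
  H: 10
  S: 1
Molecular formula: C11H10S.
  M = 11(12.011) + 10(1.008) + 32.06
    = 132.121 + 10.080 + 32.060 = 174.261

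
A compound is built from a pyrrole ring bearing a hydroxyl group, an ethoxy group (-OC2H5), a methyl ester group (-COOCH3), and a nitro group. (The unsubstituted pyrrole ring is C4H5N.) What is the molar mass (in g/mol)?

230.18 g/mol

Atom tally by fragment:
  pyrrole ring core → C:4 H:5 N:1
  (− 4 ring H displaced by substituents)
  + OH → O:1 H:1
  + OC2H5 → C:2 H:5 O:1
  + COOCH3 → C:2 H:3 O:2
  + NO2 → N:1 O:2
Element totals:
  C: 8
  H: 10
  N: 2
  O: 6
Molecular formula: C8H10N2O6.
  M = 8(12.011) + 10(1.008) + 2(14.007) + 6(15.999)
    = 96.088 + 10.080 + 28.014 + 95.994 = 230.176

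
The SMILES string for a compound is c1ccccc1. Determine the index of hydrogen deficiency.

4

Atom tally by fragment:
  benzene ring core → C:6 H:6
Element totals:
  C: 6
  H: 6
Molecular formula: C6H6.
DoU = (2C + 2 + N − H − X) / 2 = (2·6 + 2 + 0 − 6 − 0) / 2 = 4.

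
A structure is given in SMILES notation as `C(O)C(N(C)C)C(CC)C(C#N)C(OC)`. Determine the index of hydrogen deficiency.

Atom tally by fragment:
  HOCH2 → C:1 H:3 O:1
  CH(N(CH3)2) → C:3 H:7 N:1
  CH(C2H5) → C:3 H:6
  CH(CN) → C:2 H:1 N:1
  CH2OCH3 → C:2 H:5 O:1
Element totals:
  C: 11
  H: 22
  N: 2
  O: 2
Molecular formula: C11H22N2O2.
DoU = (2C + 2 + N − H − X) / 2 = (2·11 + 2 + 2 − 22 − 0) / 2 = 2.

2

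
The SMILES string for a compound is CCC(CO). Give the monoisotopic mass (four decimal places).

74.0732

Atom tally by fragment:
  CH3 → C:1 H:3
  CH2 → C:1 H:2
  CH2CH2OH → C:2 H:5 O:1
Element totals:
  C: 4
  H: 10
  O: 1
Molecular formula: C4H10O.
  M = 4(12.0) + 10(1.007825) + 15.994915
    = 48.000000 + 10.078250 + 15.994915 = 74.073165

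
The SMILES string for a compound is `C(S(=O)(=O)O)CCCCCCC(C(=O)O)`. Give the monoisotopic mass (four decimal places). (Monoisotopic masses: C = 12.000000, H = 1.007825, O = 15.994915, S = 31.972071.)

238.0875

Atom tally by fragment:
  HO3SCH2 → C:1 H:3 S:1 O:3
  CH2 → C:1 H:2
  CH2 → C:1 H:2
  CH2 → C:1 H:2
  CH2 → C:1 H:2
  CH2 → C:1 H:2
  CH2 → C:1 H:2
  CH2COOH → C:2 H:3 O:2
Element totals:
  C: 9
  H: 18
  O: 5
  S: 1
Molecular formula: C9H18O5S.
  M = 9(12.0) + 18(1.007825) + 5(15.994915) + 31.972071
    = 108.000000 + 18.140850 + 79.974575 + 31.972071 = 238.087496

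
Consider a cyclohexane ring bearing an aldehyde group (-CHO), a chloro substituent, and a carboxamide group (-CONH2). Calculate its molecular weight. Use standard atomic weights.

Atom tally by fragment:
  cyclohexane ring core → C:6 H:12
  (− 3 ring H displaced by substituents)
  + CHO → C:1 H:1 O:1
  + Cl → Cl:1
  + CONH2 → C:1 H:2 O:1 N:1
Element totals:
  C: 8
  H: 12
  Cl: 1
  N: 1
  O: 2
Molecular formula: C8H12ClNO2.
  M = 8(12.011) + 12(1.008) + 35.45 + 14.007 + 2(15.999)
    = 96.088 + 12.096 + 35.450 + 14.007 + 31.998 = 189.639

189.64 g/mol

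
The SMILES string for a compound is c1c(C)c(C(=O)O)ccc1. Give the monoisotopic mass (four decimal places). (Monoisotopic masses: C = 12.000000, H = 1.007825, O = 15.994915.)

Atom tally by fragment:
  benzene ring core → C:6 H:6
  (− 2 ring H displaced by substituents)
  + CH3 → C:1 H:3
  + COOH → C:1 H:1 O:2
Element totals:
  C: 8
  H: 8
  O: 2
Molecular formula: C8H8O2.
  M = 8(12.0) + 8(1.007825) + 2(15.994915)
    = 96.000000 + 8.062600 + 31.989830 = 136.052430

136.0524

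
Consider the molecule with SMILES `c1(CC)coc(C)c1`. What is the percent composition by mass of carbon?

Atom tally by fragment:
  furan ring core → C:4 H:4 O:1
  (− 2 ring H displaced by substituents)
  + C2H5 → C:2 H:5
  + CH3 → C:1 H:3
Element totals:
  C: 7
  H: 10
  O: 1
Molecular formula: C7H10O.
Molar mass = 110.156 g/mol.
Mass from C: 7 × 12.011 = 84.077 g/mol.
%C = 84.077 / 110.156 × 100 = 76.33%.

76.33%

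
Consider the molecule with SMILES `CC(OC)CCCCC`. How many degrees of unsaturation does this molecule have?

0

Atom tally by fragment:
  CH3 → C:1 H:3
  CH(OCH3) → C:2 H:4 O:1
  CH2 → C:1 H:2
  CH2 → C:1 H:2
  CH2 → C:1 H:2
  CH2 → C:1 H:2
  CH3 → C:1 H:3
Element totals:
  C: 8
  H: 18
  O: 1
Molecular formula: C8H18O.
DoU = (2C + 2 + N − H − X) / 2 = (2·8 + 2 + 0 − 18 − 0) / 2 = 0.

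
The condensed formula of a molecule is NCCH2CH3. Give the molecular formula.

C3H5N

Atom tally by fragment:
  NCCH2 → C:2 H:2 N:1
  CH3 → C:1 H:3
Element totals:
  C: 3
  H: 5
  N: 1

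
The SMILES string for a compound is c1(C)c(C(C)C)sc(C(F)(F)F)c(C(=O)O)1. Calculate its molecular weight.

252.25 g/mol

Atom tally by fragment:
  thiophene ring core → C:4 H:4 S:1
  (− 4 ring H displaced by substituents)
  + CH3 → C:1 H:3
  + CH(CH3)2 → C:3 H:7
  + CF3 → C:1 F:3
  + COOH → C:1 H:1 O:2
Element totals:
  C: 10
  H: 11
  F: 3
  O: 2
  S: 1
Molecular formula: C10H11F3O2S.
  M = 10(12.011) + 11(1.008) + 3(18.998) + 2(15.999) + 32.06
    = 120.110 + 11.088 + 56.994 + 31.998 + 32.060 = 252.250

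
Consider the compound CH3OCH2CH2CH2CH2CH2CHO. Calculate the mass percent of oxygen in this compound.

Atom tally by fragment:
  CH3OCH2 → C:2 H:5 O:1
  CH2 → C:1 H:2
  CH2 → C:1 H:2
  CH2 → C:1 H:2
  CH2CHO → C:2 H:3 O:1
Element totals:
  C: 7
  H: 14
  O: 2
Molecular formula: C7H14O2.
Molar mass = 130.187 g/mol.
Mass from O: 2 × 15.999 = 31.998 g/mol.
%O = 31.998 / 130.187 × 100 = 24.58%.

24.58%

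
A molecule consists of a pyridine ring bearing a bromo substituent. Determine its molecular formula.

Atom tally by fragment:
  pyridine ring core → C:5 H:5 N:1
  (− 1 ring H displaced by substituents)
  + Br → Br:1
Element totals:
  C: 5
  H: 4
  Br: 1
  N: 1

C5H4BrN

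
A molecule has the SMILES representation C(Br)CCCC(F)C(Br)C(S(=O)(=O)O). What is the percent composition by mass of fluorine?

5.34%

Atom tally by fragment:
  BrCH2 → C:1 H:2 Br:1
  CH2 → C:1 H:2
  CH2 → C:1 H:2
  CH2 → C:1 H:2
  CH(F) → C:1 H:1 F:1
  CH(Br) → C:1 H:1 Br:1
  CH2SO3H → C:1 H:3 S:1 O:3
Element totals:
  C: 7
  H: 13
  Br: 2
  F: 1
  O: 3
  S: 1
Molecular formula: C7H13Br2FO3S.
Molar mass = 356.044 g/mol.
Mass from F: 1 × 18.998 = 18.998 g/mol.
%F = 18.998 / 356.044 × 100 = 5.34%.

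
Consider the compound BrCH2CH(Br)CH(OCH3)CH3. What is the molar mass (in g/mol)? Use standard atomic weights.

245.94 g/mol

Element totals:
  C: 5
  H: 10
  Br: 2
  O: 1
Molecular formula: C5H10Br2O.
  M = 5(12.011) + 10(1.008) + 2(79.904) + 15.999
    = 60.055 + 10.080 + 159.808 + 15.999 = 245.942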